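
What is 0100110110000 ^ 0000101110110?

XOR: 1 when bits differ
  0100110110000
^ 0000101110110
---------------
  0100011000110
Decimal: 2480 ^ 374 = 2246



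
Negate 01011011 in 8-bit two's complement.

Original: 01011011
Step 1 - Invert all bits: 10100100
Step 2 - Add 1: 10100101
Verification: 01011011 + 10100101 = 100000000; discarding the end carry (carry out of the top bit) leaves the 8-bit value 00000000, as required for x + (-x)



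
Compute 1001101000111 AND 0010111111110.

AND: 1 only when both bits are 1
  1001101000111
& 0010111111110
---------------
  0000101000110
Decimal: 4935 & 1534 = 326



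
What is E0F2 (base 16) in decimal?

Expand by place value (powers of 16):
Digit values: E = 14, F = 15
E0F2 = 14 × 16^3 + 0 × 16^2 + 15 × 16^1 + 2 × 16^0
= 14 × 4096 + 0 × 256 + 15 × 16 + 2 × 1
= 57344 + 0 + 240 + 2
= 57586



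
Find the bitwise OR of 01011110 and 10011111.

OR: 1 when either bit is 1
  01011110
| 10011111
----------
  11011111
Decimal: 94 | 159 = 223



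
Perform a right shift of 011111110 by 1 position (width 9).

Original: 011111110 (decimal 254)
Shift right by 1 position
Drop the 1 low bit; fill with zero on the left
Result: 001111111 (decimal 127)
Equivalent: 254 >> 1 = 254 ÷ 2^1 = 127



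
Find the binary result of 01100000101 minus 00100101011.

Method 1 - Direct subtraction (column by column from the right: bit − bit − borrow-in; if negative, add 2 and borrow 1 from the next column):
borrow: 01111110100
        01100000101
-       00100101011
-------------------
        00111011010

Method 2 - Add two's complement:
Two's complement of 00100101011: invert → 11011010100, add 1 → 11011010101
  01100000101
+ 11011010101
-------------
 100111011010  (end carry out of the top bit = 1)
Discarding the end carry: 00111011010
Decimal check:
  01100000101 = 512 + 256 + 4 + 1 = 773
  00100101011 = 256 + 32 + 8 + 2 + 1 = 299
  773 - 299 = 474, and 00111011010 = 256 + 128 + 64 + 16 + 8 + 2 = 474 ✓



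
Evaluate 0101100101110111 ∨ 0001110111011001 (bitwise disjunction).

OR: 1 when either bit is 1
  0101100101110111
| 0001110111011001
------------------
  0101110111111111
Decimal: 22903 | 7641 = 24063



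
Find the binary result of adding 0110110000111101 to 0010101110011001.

Add column by column from the right: bit + bit + carry-in; write the sum mod 2, carry 1 when the sum is 2 or 3.
carry:  1101000001110010
        0110110000111101
+       0010101110011001
------------------------
       01001011111010110
(the carry out of the leftmost column, 0, becomes the leading bit)
Decimal check:
  0110110000111101 = 16384 + 8192 + 2048 + 1024 + 32 + 16 + 8 + 4 + 1 = 27709
  0010101110011001 = 8192 + 2048 + 512 + 256 + 128 + 16 + 8 + 1 = 11161
  27709 + 11161 = 38870, and 01001011111010110 = 32768 + 4096 + 1024 + 512 + 256 + 128 + 64 + 16 + 4 + 2 = 38870 ✓



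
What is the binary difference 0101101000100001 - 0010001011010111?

Method 1 - Direct subtraction (column by column from the right: bit − bit − borrow-in; if negative, add 2 and borrow 1 from the next column):
borrow: 0100111110111100
        0101101000100001
-       0010001011010111
------------------------
        0011011101001010

Method 2 - Add two's complement:
Two's complement of 0010001011010111: invert → 1101110100101000, add 1 → 1101110100101001
  0101101000100001
+ 1101110100101001
------------------
 10011011101001010  (end carry out of the top bit = 1)
Discarding the end carry: 0011011101001010
Decimal check:
  0101101000100001 = 16384 + 4096 + 2048 + 512 + 32 + 1 = 23073
  0010001011010111 = 8192 + 512 + 128 + 64 + 16 + 4 + 2 + 1 = 8919
  23073 - 8919 = 14154, and 0011011101001010 = 8192 + 4096 + 1024 + 512 + 256 + 64 + 8 + 2 = 14154 ✓



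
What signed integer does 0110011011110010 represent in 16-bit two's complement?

Binary: 0110011011110010
Sign bit: 0 (non-negative)
Read directly as an unsigned value:
0110011011110010 = 16384 + 8192 + 1024 + 512 + 128 + 64 + 32 + 16 + 2 = 26354
Value: 26354



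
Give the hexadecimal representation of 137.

Using repeated division by 16 (digits 10–15 are A–F):
137 ÷ 16 = 8 remainder 9
8 ÷ 16 = 0 remainder 8
Reading remainders bottom to top: 89



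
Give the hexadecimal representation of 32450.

Using repeated division by 16 (digits 10–15 are A–F):
32450 ÷ 16 = 2028 remainder 2
2028 ÷ 16 = 126 remainder 12 (C)
126 ÷ 16 = 7 remainder 14 (E)
7 ÷ 16 = 0 remainder 7
Reading remainders bottom to top: 7EC2



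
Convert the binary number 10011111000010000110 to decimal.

Sum of powers of 2 for each 1-bit:
2^1 + 2^2 + 2^7 + 2^12 + 2^13 + 2^14 + 2^15 + 2^16 + 2^19
= 2 + 4 + 128 + 4096 + 8192 + 16384 + 32768 + 65536 + 524288
= 651398



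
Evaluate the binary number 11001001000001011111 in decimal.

Sum of powers of 2 for each 1-bit:
2^0 + 2^1 + 2^2 + 2^3 + 2^4 + 2^6 + 2^12 + 2^15 + 2^18 + 2^19
= 1 + 2 + 4 + 8 + 16 + 64 + 4096 + 32768 + 262144 + 524288
= 823391



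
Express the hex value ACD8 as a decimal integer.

Expand by place value (powers of 16):
Digit values: A = 10, C = 12, D = 13
ACD8 = 10 × 16^3 + 12 × 16^2 + 13 × 16^1 + 8 × 16^0
= 10 × 4096 + 12 × 256 + 13 × 16 + 8 × 1
= 40960 + 3072 + 208 + 8
= 44248



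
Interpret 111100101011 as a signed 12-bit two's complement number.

Binary: 111100101011
Sign bit: 1 (negative)
Invert: 000011010100
Add 1:  000011010101
Magnitude: 000011010101 = 128 + 64 + 16 + 4 + 1 = 213
Value: -213



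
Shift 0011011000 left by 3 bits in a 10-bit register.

Original: 0011011000 (decimal 216)
Shift left by 3 positions
Append 3 zeros on the right and drop the 3 high bits that overflow the 10-bit width
Result: 1011000000 (decimal 704)
Equivalent: 216 << 3 = 216 × 2^3 = 1728, truncated to 10 bits = 704



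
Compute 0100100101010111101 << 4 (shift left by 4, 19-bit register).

Original: 0100100101010111101 (decimal 150205)
Shift left by 4 positions
Append 4 zeros on the right and drop the 4 high bits that overflow the 19-bit width
Result: 1001010101111010000 (decimal 306128)
Equivalent: 150205 << 4 = 150205 × 2^4 = 2403280, truncated to 19 bits = 306128



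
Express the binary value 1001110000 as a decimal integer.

Sum of powers of 2 for each 1-bit:
2^4 + 2^5 + 2^6 + 2^9
= 16 + 32 + 64 + 512
= 624



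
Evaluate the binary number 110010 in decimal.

Sum of powers of 2 for each 1-bit:
2^1 + 2^4 + 2^5
= 2 + 16 + 32
= 50



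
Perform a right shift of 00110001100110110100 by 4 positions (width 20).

Original: 00110001100110110100 (decimal 203188)
Shift right by 4 positions
Drop the 4 low bits; fill with zeros on the left
Result: 00000011000110011011 (decimal 12699)
Equivalent: 203188 >> 4 = 203188 ÷ 2^4 = 12699



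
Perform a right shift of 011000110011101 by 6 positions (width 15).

Original: 011000110011101 (decimal 12701)
Shift right by 6 positions
Drop the 6 low bits; fill with zeros on the left
Result: 000000011000110 (decimal 198)
Equivalent: 12701 >> 6 = 12701 ÷ 2^6 = 198



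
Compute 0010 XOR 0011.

XOR: 1 when bits differ
  0010
^ 0011
------
  0001
Decimal: 2 ^ 3 = 1



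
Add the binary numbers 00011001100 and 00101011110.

Add column by column from the right: bit + bit + carry-in; write the sum mod 2, carry 1 when the sum is 2 or 3.
carry:  01110111000
        00011001100
+       00101011110
-------------------
       001000101010
(the carry out of the leftmost column, 0, becomes the leading bit)
Decimal check:
  00011001100 = 128 + 64 + 8 + 4 = 204
  00101011110 = 256 + 64 + 16 + 8 + 4 + 2 = 350
  204 + 350 = 554, and 001000101010 = 512 + 32 + 8 + 2 = 554 ✓



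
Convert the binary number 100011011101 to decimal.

Sum of powers of 2 for each 1-bit:
2^0 + 2^2 + 2^3 + 2^4 + 2^6 + 2^7 + 2^11
= 1 + 4 + 8 + 16 + 64 + 128 + 2048
= 2269



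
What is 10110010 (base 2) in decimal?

Sum of powers of 2 for each 1-bit:
2^1 + 2^4 + 2^5 + 2^7
= 2 + 16 + 32 + 128
= 178



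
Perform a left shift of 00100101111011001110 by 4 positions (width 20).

Original: 00100101111011001110 (decimal 155342)
Shift left by 4 positions
Append 4 zeros on the right and drop the 4 high bits that overflow the 20-bit width
Result: 01011110110011100000 (decimal 388320)
Equivalent: 155342 << 4 = 155342 × 2^4 = 2485472, truncated to 20 bits = 388320



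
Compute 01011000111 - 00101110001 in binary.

Method 1 - Direct subtraction (column by column from the right: bit − bit − borrow-in; if negative, add 2 and borrow 1 from the next column):
borrow: 01011100000
        01011000111
-       00101110001
-------------------
        00101010110

Method 2 - Add two's complement:
Two's complement of 00101110001: invert → 11010001110, add 1 → 11010001111
  01011000111
+ 11010001111
-------------
 100101010110  (end carry out of the top bit = 1)
Discarding the end carry: 00101010110
Decimal check:
  01011000111 = 512 + 128 + 64 + 4 + 2 + 1 = 711
  00101110001 = 256 + 64 + 32 + 16 + 1 = 369
  711 - 369 = 342, and 00101010110 = 256 + 64 + 16 + 4 + 2 = 342 ✓



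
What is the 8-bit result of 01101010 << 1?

Original: 01101010 (decimal 106)
Shift left by 1 position
Append 1 zero on the right
Result: 11010100 (decimal 212)
Equivalent: 106 << 1 = 106 × 2^1 = 212



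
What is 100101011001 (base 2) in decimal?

Sum of powers of 2 for each 1-bit:
2^0 + 2^3 + 2^4 + 2^6 + 2^8 + 2^11
= 1 + 8 + 16 + 64 + 256 + 2048
= 2393



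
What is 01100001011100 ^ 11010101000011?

XOR: 1 when bits differ
  01100001011100
^ 11010101000011
----------------
  10110100011111
Decimal: 6236 ^ 13635 = 11551



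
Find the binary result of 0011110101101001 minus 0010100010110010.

Method 1 - Direct subtraction (column by column from the right: bit − bit − borrow-in; if negative, add 2 and borrow 1 from the next column):
borrow: 0000000101101100
        0011110101101001
-       0010100010110010
------------------------
        0001010010110111

Method 2 - Add two's complement:
Two's complement of 0010100010110010: invert → 1101011101001101, add 1 → 1101011101001110
  0011110101101001
+ 1101011101001110
------------------
 10001010010110111  (end carry out of the top bit = 1)
Discarding the end carry: 0001010010110111
Decimal check:
  0011110101101001 = 8192 + 4096 + 2048 + 1024 + 256 + 64 + 32 + 8 + 1 = 15721
  0010100010110010 = 8192 + 2048 + 128 + 32 + 16 + 2 = 10418
  15721 - 10418 = 5303, and 0001010010110111 = 4096 + 1024 + 128 + 32 + 16 + 4 + 2 + 1 = 5303 ✓



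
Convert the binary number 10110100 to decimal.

Sum of powers of 2 for each 1-bit:
2^2 + 2^4 + 2^5 + 2^7
= 4 + 16 + 32 + 128
= 180



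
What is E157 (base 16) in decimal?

Expand by place value (powers of 16):
Digit values: E = 14
E157 = 14 × 16^3 + 1 × 16^2 + 5 × 16^1 + 7 × 16^0
= 14 × 4096 + 1 × 256 + 5 × 16 + 7 × 1
= 57344 + 256 + 80 + 7
= 57687



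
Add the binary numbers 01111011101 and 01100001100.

Add column by column from the right: bit + bit + carry-in; write the sum mod 2, carry 1 when the sum is 2 or 3.
carry:  11000111000
        01111011101
+       01100001100
-------------------
       011011101001
(the carry out of the leftmost column, 0, becomes the leading bit)
Decimal check:
  01111011101 = 512 + 256 + 128 + 64 + 16 + 8 + 4 + 1 = 989
  01100001100 = 512 + 256 + 8 + 4 = 780
  989 + 780 = 1769, and 011011101001 = 1024 + 512 + 128 + 64 + 32 + 8 + 1 = 1769 ✓



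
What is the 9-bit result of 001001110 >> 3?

Original: 001001110 (decimal 78)
Shift right by 3 positions
Drop the 3 low bits; fill with zeros on the left
Result: 000001001 (decimal 9)
Equivalent: 78 >> 3 = 78 ÷ 2^3 = 9



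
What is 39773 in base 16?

Using repeated division by 16 (digits 10–15 are A–F):
39773 ÷ 16 = 2485 remainder 13 (D)
2485 ÷ 16 = 155 remainder 5
155 ÷ 16 = 9 remainder 11 (B)
9 ÷ 16 = 0 remainder 9
Reading remainders bottom to top: 9B5D



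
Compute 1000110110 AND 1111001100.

AND: 1 only when both bits are 1
  1000110110
& 1111001100
------------
  1000000100
Decimal: 566 & 972 = 516



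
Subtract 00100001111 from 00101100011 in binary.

Method 1 - Direct subtraction (column by column from the right: bit − bit − borrow-in; if negative, add 2 and borrow 1 from the next column):
borrow: 00000111000
        00101100011
-       00100001111
-------------------
        00001010100

Method 2 - Add two's complement:
Two's complement of 00100001111: invert → 11011110000, add 1 → 11011110001
  00101100011
+ 11011110001
-------------
 100001010100  (end carry out of the top bit = 1)
Discarding the end carry: 00001010100
Decimal check:
  00101100011 = 256 + 64 + 32 + 2 + 1 = 355
  00100001111 = 256 + 8 + 4 + 2 + 1 = 271
  355 - 271 = 84, and 00001010100 = 64 + 16 + 4 = 84 ✓



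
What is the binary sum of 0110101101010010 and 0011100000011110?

Add column by column from the right: bit + bit + carry-in; write the sum mod 2, carry 1 when the sum is 2 or 3.
carry:  1111000000111100
        0110101101010010
+       0011100000011110
------------------------
       01010001101110000
(the carry out of the leftmost column, 0, becomes the leading bit)
Decimal check:
  0110101101010010 = 16384 + 8192 + 2048 + 512 + 256 + 64 + 16 + 2 = 27474
  0011100000011110 = 8192 + 4096 + 2048 + 16 + 8 + 4 + 2 = 14366
  27474 + 14366 = 41840, and 01010001101110000 = 32768 + 8192 + 512 + 256 + 64 + 32 + 16 = 41840 ✓



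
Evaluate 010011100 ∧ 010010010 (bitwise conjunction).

AND: 1 only when both bits are 1
  010011100
& 010010010
-----------
  010010000
Decimal: 156 & 146 = 144



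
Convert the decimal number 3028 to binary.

Using repeated division by 2:
3028 ÷ 2 = 1514 remainder 0
1514 ÷ 2 = 757 remainder 0
757 ÷ 2 = 378 remainder 1
378 ÷ 2 = 189 remainder 0
189 ÷ 2 = 94 remainder 1
94 ÷ 2 = 47 remainder 0
47 ÷ 2 = 23 remainder 1
23 ÷ 2 = 11 remainder 1
11 ÷ 2 = 5 remainder 1
5 ÷ 2 = 2 remainder 1
2 ÷ 2 = 1 remainder 0
1 ÷ 2 = 0 remainder 1
Reading remainders bottom to top: 101111010100



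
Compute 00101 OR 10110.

OR: 1 when either bit is 1
  00101
| 10110
-------
  10111
Decimal: 5 | 22 = 23



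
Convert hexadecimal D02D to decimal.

Expand by place value (powers of 16):
Digit values: D = 13
D02D = 13 × 16^3 + 0 × 16^2 + 2 × 16^1 + 13 × 16^0
= 13 × 4096 + 0 × 256 + 2 × 16 + 13 × 1
= 53248 + 0 + 32 + 13
= 53293



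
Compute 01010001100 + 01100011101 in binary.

Add column by column from the right: bit + bit + carry-in; write the sum mod 2, carry 1 when the sum is 2 or 3.
carry:  10000111000
        01010001100
+       01100011101
-------------------
       010110101001
(the carry out of the leftmost column, 0, becomes the leading bit)
Decimal check:
  01010001100 = 512 + 128 + 8 + 4 = 652
  01100011101 = 512 + 256 + 16 + 8 + 4 + 1 = 797
  652 + 797 = 1449, and 010110101001 = 1024 + 256 + 128 + 32 + 8 + 1 = 1449 ✓



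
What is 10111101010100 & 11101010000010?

AND: 1 only when both bits are 1
  10111101010100
& 11101010000010
----------------
  10101000000000
Decimal: 12116 & 14978 = 10752



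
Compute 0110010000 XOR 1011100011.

XOR: 1 when bits differ
  0110010000
^ 1011100011
------------
  1101110011
Decimal: 400 ^ 739 = 883



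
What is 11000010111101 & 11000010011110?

AND: 1 only when both bits are 1
  11000010111101
& 11000010011110
----------------
  11000010011100
Decimal: 12477 & 12446 = 12444



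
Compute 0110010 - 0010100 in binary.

Method 1 - Direct subtraction (column by column from the right: bit − bit − borrow-in; if negative, add 2 and borrow 1 from the next column):
borrow: 0111000
        0110010
-       0010100
---------------
        0011110

Method 2 - Add two's complement:
Two's complement of 0010100: invert → 1101011, add 1 → 1101100
  0110010
+ 1101100
---------
 10011110  (end carry out of the top bit = 1)
Discarding the end carry: 0011110
Decimal check:
  0110010 = 32 + 16 + 2 = 50
  0010100 = 16 + 4 = 20
  50 - 20 = 30, and 0011110 = 16 + 8 + 4 + 2 = 30 ✓



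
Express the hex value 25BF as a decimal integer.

Expand by place value (powers of 16):
Digit values: B = 11, F = 15
25BF = 2 × 16^3 + 5 × 16^2 + 11 × 16^1 + 15 × 16^0
= 2 × 4096 + 5 × 256 + 11 × 16 + 15 × 1
= 8192 + 1280 + 176 + 15
= 9663



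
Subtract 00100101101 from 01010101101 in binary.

Method 1 - Direct subtraction (column by column from the right: bit − bit − borrow-in; if negative, add 2 and borrow 1 from the next column):
borrow: 01000000000
        01010101101
-       00100101101
-------------------
        00110000000

Method 2 - Add two's complement:
Two's complement of 00100101101: invert → 11011010010, add 1 → 11011010011
  01010101101
+ 11011010011
-------------
 100110000000  (end carry out of the top bit = 1)
Discarding the end carry: 00110000000
Decimal check:
  01010101101 = 512 + 128 + 32 + 8 + 4 + 1 = 685
  00100101101 = 256 + 32 + 8 + 4 + 1 = 301
  685 - 301 = 384, and 00110000000 = 256 + 128 = 384 ✓



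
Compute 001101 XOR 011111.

XOR: 1 when bits differ
  001101
^ 011111
--------
  010010
Decimal: 13 ^ 31 = 18



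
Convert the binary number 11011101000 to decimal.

Sum of powers of 2 for each 1-bit:
2^3 + 2^5 + 2^6 + 2^7 + 2^9 + 2^10
= 8 + 32 + 64 + 128 + 512 + 1024
= 1768



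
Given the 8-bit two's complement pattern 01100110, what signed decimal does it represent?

Binary: 01100110
Sign bit: 0 (non-negative)
Read directly as an unsigned value:
01100110 = 64 + 32 + 4 + 2 = 102
Value: 102



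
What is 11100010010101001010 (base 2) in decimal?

Sum of powers of 2 for each 1-bit:
2^1 + 2^3 + 2^6 + 2^8 + 2^10 + 2^13 + 2^17 + 2^18 + 2^19
= 2 + 8 + 64 + 256 + 1024 + 8192 + 131072 + 262144 + 524288
= 927050



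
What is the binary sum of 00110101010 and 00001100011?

Add column by column from the right: bit + bit + carry-in; write the sum mod 2, carry 1 when the sum is 2 or 3.
carry:  01111000100
        00110101010
+       00001100011
-------------------
       001000001101
(the carry out of the leftmost column, 0, becomes the leading bit)
Decimal check:
  00110101010 = 256 + 128 + 32 + 8 + 2 = 426
  00001100011 = 64 + 32 + 2 + 1 = 99
  426 + 99 = 525, and 001000001101 = 512 + 8 + 4 + 1 = 525 ✓



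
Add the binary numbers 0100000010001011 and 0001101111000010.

Add column by column from the right: bit + bit + carry-in; write the sum mod 2, carry 1 when the sum is 2 or 3.
carry:  0000011100000100
        0100000010001011
+       0001101111000010
------------------------
       00101110001001101
(the carry out of the leftmost column, 0, becomes the leading bit)
Decimal check:
  0100000010001011 = 16384 + 128 + 8 + 2 + 1 = 16523
  0001101111000010 = 4096 + 2048 + 512 + 256 + 128 + 64 + 2 = 7106
  16523 + 7106 = 23629, and 00101110001001101 = 16384 + 4096 + 2048 + 1024 + 64 + 8 + 4 + 1 = 23629 ✓



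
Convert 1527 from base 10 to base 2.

Using repeated division by 2:
1527 ÷ 2 = 763 remainder 1
763 ÷ 2 = 381 remainder 1
381 ÷ 2 = 190 remainder 1
190 ÷ 2 = 95 remainder 0
95 ÷ 2 = 47 remainder 1
47 ÷ 2 = 23 remainder 1
23 ÷ 2 = 11 remainder 1
11 ÷ 2 = 5 remainder 1
5 ÷ 2 = 2 remainder 1
2 ÷ 2 = 1 remainder 0
1 ÷ 2 = 0 remainder 1
Reading remainders bottom to top: 10111110111



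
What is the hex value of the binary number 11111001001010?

Group into 4-bit nibbles from right:
  0011 = 3
  1110 = E
  0100 = 4
  1010 = A
Result: 3E4A



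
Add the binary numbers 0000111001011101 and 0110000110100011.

Add column by column from the right: bit + bit + carry-in; write the sum mod 2, carry 1 when the sum is 2 or 3.
carry:  0001111111111110
        0000111001011101
+       0110000110100011
------------------------
       00111000000000000
(the carry out of the leftmost column, 0, becomes the leading bit)
Decimal check:
  0000111001011101 = 2048 + 1024 + 512 + 64 + 16 + 8 + 4 + 1 = 3677
  0110000110100011 = 16384 + 8192 + 256 + 128 + 32 + 2 + 1 = 24995
  3677 + 24995 = 28672, and 00111000000000000 = 16384 + 8192 + 4096 = 28672 ✓



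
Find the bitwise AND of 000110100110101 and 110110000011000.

AND: 1 only when both bits are 1
  000110100110101
& 110110000011000
-----------------
  000110000010000
Decimal: 3381 & 27672 = 3088



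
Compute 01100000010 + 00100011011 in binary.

Add column by column from the right: bit + bit + carry-in; write the sum mod 2, carry 1 when the sum is 2 or 3.
carry:  11000000100
        01100000010
+       00100011011
-------------------
       010000011101
(the carry out of the leftmost column, 0, becomes the leading bit)
Decimal check:
  01100000010 = 512 + 256 + 2 = 770
  00100011011 = 256 + 16 + 8 + 2 + 1 = 283
  770 + 283 = 1053, and 010000011101 = 1024 + 16 + 8 + 4 + 1 = 1053 ✓



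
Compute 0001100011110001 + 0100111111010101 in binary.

Add column by column from the right: bit + bit + carry-in; write the sum mod 2, carry 1 when the sum is 2 or 3.
carry:  0011111111100010
        0001100011110001
+       0100111111010101
------------------------
       00110100011000110
(the carry out of the leftmost column, 0, becomes the leading bit)
Decimal check:
  0001100011110001 = 4096 + 2048 + 128 + 64 + 32 + 16 + 1 = 6385
  0100111111010101 = 16384 + 2048 + 1024 + 512 + 256 + 128 + 64 + 16 + 4 + 1 = 20437
  6385 + 20437 = 26822, and 00110100011000110 = 16384 + 8192 + 2048 + 128 + 64 + 4 + 2 = 26822 ✓



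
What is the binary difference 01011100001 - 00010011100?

Method 1 - Direct subtraction (column by column from the right: bit − bit − borrow-in; if negative, add 2 and borrow 1 from the next column):
borrow: 00000111000
        01011100001
-       00010011100
-------------------
        01001000101

Method 2 - Add two's complement:
Two's complement of 00010011100: invert → 11101100011, add 1 → 11101100100
  01011100001
+ 11101100100
-------------
 101001000101  (end carry out of the top bit = 1)
Discarding the end carry: 01001000101
Decimal check:
  01011100001 = 512 + 128 + 64 + 32 + 1 = 737
  00010011100 = 128 + 16 + 8 + 4 = 156
  737 - 156 = 581, and 01001000101 = 512 + 64 + 4 + 1 = 581 ✓



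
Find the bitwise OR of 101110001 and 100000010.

OR: 1 when either bit is 1
  101110001
| 100000010
-----------
  101110011
Decimal: 369 | 258 = 371



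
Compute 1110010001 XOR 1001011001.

XOR: 1 when bits differ
  1110010001
^ 1001011001
------------
  0111001000
Decimal: 913 ^ 601 = 456



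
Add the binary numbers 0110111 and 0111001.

Add column by column from the right: bit + bit + carry-in; write the sum mod 2, carry 1 when the sum is 2 or 3.
carry:  1111110
        0110111
+       0111001
---------------
       01110000
(the carry out of the leftmost column, 0, becomes the leading bit)
Decimal check:
  0110111 = 32 + 16 + 4 + 2 + 1 = 55
  0111001 = 32 + 16 + 8 + 1 = 57
  55 + 57 = 112, and 01110000 = 64 + 32 + 16 = 112 ✓



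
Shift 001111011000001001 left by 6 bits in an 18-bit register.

Original: 001111011000001001 (decimal 62985)
Shift left by 6 positions
Append 6 zeros on the right and drop the 6 high bits that overflow the 18-bit width
Result: 011000001001000000 (decimal 98880)
Equivalent: 62985 << 6 = 62985 × 2^6 = 4031040, truncated to 18 bits = 98880



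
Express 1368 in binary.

Using repeated division by 2:
1368 ÷ 2 = 684 remainder 0
684 ÷ 2 = 342 remainder 0
342 ÷ 2 = 171 remainder 0
171 ÷ 2 = 85 remainder 1
85 ÷ 2 = 42 remainder 1
42 ÷ 2 = 21 remainder 0
21 ÷ 2 = 10 remainder 1
10 ÷ 2 = 5 remainder 0
5 ÷ 2 = 2 remainder 1
2 ÷ 2 = 1 remainder 0
1 ÷ 2 = 0 remainder 1
Reading remainders bottom to top: 10101011000



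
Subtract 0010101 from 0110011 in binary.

Method 1 - Direct subtraction (column by column from the right: bit − bit − borrow-in; if negative, add 2 and borrow 1 from the next column):
borrow: 0111000
        0110011
-       0010101
---------------
        0011110

Method 2 - Add two's complement:
Two's complement of 0010101: invert → 1101010, add 1 → 1101011
  0110011
+ 1101011
---------
 10011110  (end carry out of the top bit = 1)
Discarding the end carry: 0011110
Decimal check:
  0110011 = 32 + 16 + 2 + 1 = 51
  0010101 = 16 + 4 + 1 = 21
  51 - 21 = 30, and 0011110 = 16 + 8 + 4 + 2 = 30 ✓



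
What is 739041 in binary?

Using repeated division by 2:
739041 ÷ 2 = 369520 remainder 1
369520 ÷ 2 = 184760 remainder 0
184760 ÷ 2 = 92380 remainder 0
92380 ÷ 2 = 46190 remainder 0
46190 ÷ 2 = 23095 remainder 0
23095 ÷ 2 = 11547 remainder 1
11547 ÷ 2 = 5773 remainder 1
5773 ÷ 2 = 2886 remainder 1
2886 ÷ 2 = 1443 remainder 0
1443 ÷ 2 = 721 remainder 1
721 ÷ 2 = 360 remainder 1
360 ÷ 2 = 180 remainder 0
180 ÷ 2 = 90 remainder 0
90 ÷ 2 = 45 remainder 0
45 ÷ 2 = 22 remainder 1
22 ÷ 2 = 11 remainder 0
11 ÷ 2 = 5 remainder 1
5 ÷ 2 = 2 remainder 1
2 ÷ 2 = 1 remainder 0
1 ÷ 2 = 0 remainder 1
Reading remainders bottom to top: 10110100011011100001



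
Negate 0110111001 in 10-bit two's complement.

Original: 0110111001
Step 1 - Invert all bits: 1001000110
Step 2 - Add 1: 1001000111
Verification: 0110111001 + 1001000111 = 10000000000; discarding the end carry (carry out of the top bit) leaves the 10-bit value 0000000000, as required for x + (-x)



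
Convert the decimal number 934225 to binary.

Using repeated division by 2:
934225 ÷ 2 = 467112 remainder 1
467112 ÷ 2 = 233556 remainder 0
233556 ÷ 2 = 116778 remainder 0
116778 ÷ 2 = 58389 remainder 0
58389 ÷ 2 = 29194 remainder 1
29194 ÷ 2 = 14597 remainder 0
14597 ÷ 2 = 7298 remainder 1
7298 ÷ 2 = 3649 remainder 0
3649 ÷ 2 = 1824 remainder 1
1824 ÷ 2 = 912 remainder 0
912 ÷ 2 = 456 remainder 0
456 ÷ 2 = 228 remainder 0
228 ÷ 2 = 114 remainder 0
114 ÷ 2 = 57 remainder 0
57 ÷ 2 = 28 remainder 1
28 ÷ 2 = 14 remainder 0
14 ÷ 2 = 7 remainder 0
7 ÷ 2 = 3 remainder 1
3 ÷ 2 = 1 remainder 1
1 ÷ 2 = 0 remainder 1
Reading remainders bottom to top: 11100100000101010001



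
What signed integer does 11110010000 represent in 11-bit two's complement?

Binary: 11110010000
Sign bit: 1 (negative)
Invert: 00001101111
Add 1:  00001110000
Magnitude: 00001110000 = 64 + 32 + 16 = 112
Value: -112



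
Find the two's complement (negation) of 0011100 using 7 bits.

Original: 0011100
Step 1 - Invert all bits: 1100011
Step 2 - Add 1: 1100100
Verification: 0011100 + 1100100 = 10000000; discarding the end carry (carry out of the top bit) leaves the 7-bit value 0000000, as required for x + (-x)



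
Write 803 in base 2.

Using repeated division by 2:
803 ÷ 2 = 401 remainder 1
401 ÷ 2 = 200 remainder 1
200 ÷ 2 = 100 remainder 0
100 ÷ 2 = 50 remainder 0
50 ÷ 2 = 25 remainder 0
25 ÷ 2 = 12 remainder 1
12 ÷ 2 = 6 remainder 0
6 ÷ 2 = 3 remainder 0
3 ÷ 2 = 1 remainder 1
1 ÷ 2 = 0 remainder 1
Reading remainders bottom to top: 1100100011



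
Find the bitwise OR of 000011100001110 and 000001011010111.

OR: 1 when either bit is 1
  000011100001110
| 000001011010111
-----------------
  000011111011111
Decimal: 1806 | 727 = 2015



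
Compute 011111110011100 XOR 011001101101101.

XOR: 1 when bits differ
  011111110011100
^ 011001101101101
-----------------
  000110011110001
Decimal: 16284 ^ 13165 = 3313



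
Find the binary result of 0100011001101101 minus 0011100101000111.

Method 1 - Direct subtraction (column by column from the right: bit − bit − borrow-in; if negative, add 2 and borrow 1 from the next column):
borrow: 0111001000001100
        0100011001101101
-       0011100101000111
------------------------
        0000110100100110

Method 2 - Add two's complement:
Two's complement of 0011100101000111: invert → 1100011010111000, add 1 → 1100011010111001
  0100011001101101
+ 1100011010111001
------------------
 10000110100100110  (end carry out of the top bit = 1)
Discarding the end carry: 0000110100100110
Decimal check:
  0100011001101101 = 16384 + 1024 + 512 + 64 + 32 + 8 + 4 + 1 = 18029
  0011100101000111 = 8192 + 4096 + 2048 + 256 + 64 + 4 + 2 + 1 = 14663
  18029 - 14663 = 3366, and 0000110100100110 = 2048 + 1024 + 256 + 32 + 4 + 2 = 3366 ✓



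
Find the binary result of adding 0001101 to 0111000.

Add column by column from the right: bit + bit + carry-in; write the sum mod 2, carry 1 when the sum is 2 or 3.
carry:  1110000
        0001101
+       0111000
---------------
       01000101
(the carry out of the leftmost column, 0, becomes the leading bit)
Decimal check:
  0001101 = 8 + 4 + 1 = 13
  0111000 = 32 + 16 + 8 = 56
  13 + 56 = 69, and 01000101 = 64 + 4 + 1 = 69 ✓



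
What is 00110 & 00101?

AND: 1 only when both bits are 1
  00110
& 00101
-------
  00100
Decimal: 6 & 5 = 4



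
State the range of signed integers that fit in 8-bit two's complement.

For 8-bit two's complement:
Minimum: -2^7 = -128
Maximum: 2^7 - 1 = 127



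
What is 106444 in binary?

Using repeated division by 2:
106444 ÷ 2 = 53222 remainder 0
53222 ÷ 2 = 26611 remainder 0
26611 ÷ 2 = 13305 remainder 1
13305 ÷ 2 = 6652 remainder 1
6652 ÷ 2 = 3326 remainder 0
3326 ÷ 2 = 1663 remainder 0
1663 ÷ 2 = 831 remainder 1
831 ÷ 2 = 415 remainder 1
415 ÷ 2 = 207 remainder 1
207 ÷ 2 = 103 remainder 1
103 ÷ 2 = 51 remainder 1
51 ÷ 2 = 25 remainder 1
25 ÷ 2 = 12 remainder 1
12 ÷ 2 = 6 remainder 0
6 ÷ 2 = 3 remainder 0
3 ÷ 2 = 1 remainder 1
1 ÷ 2 = 0 remainder 1
Reading remainders bottom to top: 11001111111001100



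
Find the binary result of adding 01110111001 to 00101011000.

Add column by column from the right: bit + bit + carry-in; write the sum mod 2, carry 1 when the sum is 2 or 3.
carry:  11111110000
        01110111001
+       00101011000
-------------------
       010100010001
(the carry out of the leftmost column, 0, becomes the leading bit)
Decimal check:
  01110111001 = 512 + 256 + 128 + 32 + 16 + 8 + 1 = 953
  00101011000 = 256 + 64 + 16 + 8 = 344
  953 + 344 = 1297, and 010100010001 = 1024 + 256 + 16 + 1 = 1297 ✓



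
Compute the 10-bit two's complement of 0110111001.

Original: 0110111001
Step 1 - Invert all bits: 1001000110
Step 2 - Add 1: 1001000111
Verification: 0110111001 + 1001000111 = 10000000000; discarding the end carry (carry out of the top bit) leaves the 10-bit value 0000000000, as required for x + (-x)



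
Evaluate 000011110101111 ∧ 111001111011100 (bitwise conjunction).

AND: 1 only when both bits are 1
  000011110101111
& 111001111011100
-----------------
  000001110001100
Decimal: 1967 & 29660 = 908



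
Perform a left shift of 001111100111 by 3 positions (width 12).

Original: 001111100111 (decimal 999)
Shift left by 3 positions
Append 3 zeros on the right and drop the 3 high bits that overflow the 12-bit width
Result: 111100111000 (decimal 3896)
Equivalent: 999 << 3 = 999 × 2^3 = 7992, truncated to 12 bits = 3896



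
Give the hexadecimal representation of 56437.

Using repeated division by 16 (digits 10–15 are A–F):
56437 ÷ 16 = 3527 remainder 5
3527 ÷ 16 = 220 remainder 7
220 ÷ 16 = 13 remainder 12 (C)
13 ÷ 16 = 0 remainder 13 (D)
Reading remainders bottom to top: DC75



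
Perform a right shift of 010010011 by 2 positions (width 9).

Original: 010010011 (decimal 147)
Shift right by 2 positions
Drop the 2 low bits; fill with zeros on the left
Result: 000100100 (decimal 36)
Equivalent: 147 >> 2 = 147 ÷ 2^2 = 36



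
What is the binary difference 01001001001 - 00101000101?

Method 1 - Direct subtraction (column by column from the right: bit − bit − borrow-in; if negative, add 2 and borrow 1 from the next column):
borrow: 01000001000
        01001001001
-       00101000101
-------------------
        00100000100

Method 2 - Add two's complement:
Two's complement of 00101000101: invert → 11010111010, add 1 → 11010111011
  01001001001
+ 11010111011
-------------
 100100000100  (end carry out of the top bit = 1)
Discarding the end carry: 00100000100
Decimal check:
  01001001001 = 512 + 64 + 8 + 1 = 585
  00101000101 = 256 + 64 + 4 + 1 = 325
  585 - 325 = 260, and 00100000100 = 256 + 4 = 260 ✓



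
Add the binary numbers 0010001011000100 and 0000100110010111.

Add column by column from the right: bit + bit + carry-in; write the sum mod 2, carry 1 when the sum is 2 or 3.
carry:  0000011100001000
        0010001011000100
+       0000100110010111
------------------------
       00010110001011011
(the carry out of the leftmost column, 0, becomes the leading bit)
Decimal check:
  0010001011000100 = 8192 + 512 + 128 + 64 + 4 = 8900
  0000100110010111 = 2048 + 256 + 128 + 16 + 4 + 2 + 1 = 2455
  8900 + 2455 = 11355, and 00010110001011011 = 8192 + 2048 + 1024 + 64 + 16 + 8 + 2 + 1 = 11355 ✓



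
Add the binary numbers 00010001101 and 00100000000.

Add column by column from the right: bit + bit + carry-in; write the sum mod 2, carry 1 when the sum is 2 or 3.
carry:  00000000000
        00010001101
+       00100000000
-------------------
       000110001101
(the carry out of the leftmost column, 0, becomes the leading bit)
Decimal check:
  00010001101 = 128 + 8 + 4 + 1 = 141
  00100000000 = 256
  141 + 256 = 397, and 000110001101 = 256 + 128 + 8 + 4 + 1 = 397 ✓



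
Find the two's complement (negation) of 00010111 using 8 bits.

Original: 00010111
Step 1 - Invert all bits: 11101000
Step 2 - Add 1: 11101001
Verification: 00010111 + 11101001 = 100000000; discarding the end carry (carry out of the top bit) leaves the 8-bit value 00000000, as required for x + (-x)



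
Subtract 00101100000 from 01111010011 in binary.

Method 1 - Direct subtraction (column by column from the right: bit − bit − borrow-in; if negative, add 2 and borrow 1 from the next column):
borrow: 00011000000
        01111010011
-       00101100000
-------------------
        01001110011

Method 2 - Add two's complement:
Two's complement of 00101100000: invert → 11010011111, add 1 → 11010100000
  01111010011
+ 11010100000
-------------
 101001110011  (end carry out of the top bit = 1)
Discarding the end carry: 01001110011
Decimal check:
  01111010011 = 512 + 256 + 128 + 64 + 16 + 2 + 1 = 979
  00101100000 = 256 + 64 + 32 = 352
  979 - 352 = 627, and 01001110011 = 512 + 64 + 32 + 16 + 2 + 1 = 627 ✓



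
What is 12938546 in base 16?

Using repeated division by 16 (digits 10–15 are A–F):
12938546 ÷ 16 = 808659 remainder 2
808659 ÷ 16 = 50541 remainder 3
50541 ÷ 16 = 3158 remainder 13 (D)
3158 ÷ 16 = 197 remainder 6
197 ÷ 16 = 12 remainder 5
12 ÷ 16 = 0 remainder 12 (C)
Reading remainders bottom to top: C56D32



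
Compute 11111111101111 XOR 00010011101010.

XOR: 1 when bits differ
  11111111101111
^ 00010011101010
----------------
  11101100000101
Decimal: 16367 ^ 1258 = 15109



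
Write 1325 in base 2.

Using repeated division by 2:
1325 ÷ 2 = 662 remainder 1
662 ÷ 2 = 331 remainder 0
331 ÷ 2 = 165 remainder 1
165 ÷ 2 = 82 remainder 1
82 ÷ 2 = 41 remainder 0
41 ÷ 2 = 20 remainder 1
20 ÷ 2 = 10 remainder 0
10 ÷ 2 = 5 remainder 0
5 ÷ 2 = 2 remainder 1
2 ÷ 2 = 1 remainder 0
1 ÷ 2 = 0 remainder 1
Reading remainders bottom to top: 10100101101



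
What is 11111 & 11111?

AND: 1 only when both bits are 1
  11111
& 11111
-------
  11111
Decimal: 31 & 31 = 31



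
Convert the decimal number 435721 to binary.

Using repeated division by 2:
435721 ÷ 2 = 217860 remainder 1
217860 ÷ 2 = 108930 remainder 0
108930 ÷ 2 = 54465 remainder 0
54465 ÷ 2 = 27232 remainder 1
27232 ÷ 2 = 13616 remainder 0
13616 ÷ 2 = 6808 remainder 0
6808 ÷ 2 = 3404 remainder 0
3404 ÷ 2 = 1702 remainder 0
1702 ÷ 2 = 851 remainder 0
851 ÷ 2 = 425 remainder 1
425 ÷ 2 = 212 remainder 1
212 ÷ 2 = 106 remainder 0
106 ÷ 2 = 53 remainder 0
53 ÷ 2 = 26 remainder 1
26 ÷ 2 = 13 remainder 0
13 ÷ 2 = 6 remainder 1
6 ÷ 2 = 3 remainder 0
3 ÷ 2 = 1 remainder 1
1 ÷ 2 = 0 remainder 1
Reading remainders bottom to top: 1101010011000001001



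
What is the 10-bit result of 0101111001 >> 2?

Original: 0101111001 (decimal 377)
Shift right by 2 positions
Drop the 2 low bits; fill with zeros on the left
Result: 0001011110 (decimal 94)
Equivalent: 377 >> 2 = 377 ÷ 2^2 = 94



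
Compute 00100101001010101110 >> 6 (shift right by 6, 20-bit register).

Original: 00100101001010101110 (decimal 152238)
Shift right by 6 positions
Drop the 6 low bits; fill with zeros on the left
Result: 00000000100101001010 (decimal 2378)
Equivalent: 152238 >> 6 = 152238 ÷ 2^6 = 2378



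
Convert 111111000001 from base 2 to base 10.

Sum of powers of 2 for each 1-bit:
2^0 + 2^6 + 2^7 + 2^8 + 2^9 + 2^10 + 2^11
= 1 + 64 + 128 + 256 + 512 + 1024 + 2048
= 4033



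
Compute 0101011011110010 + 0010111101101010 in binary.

Add column by column from the right: bit + bit + carry-in; write the sum mod 2, carry 1 when the sum is 2 or 3.
carry:  1111111111000100
        0101011011110010
+       0010111101101010
------------------------
       01000011001011100
(the carry out of the leftmost column, 0, becomes the leading bit)
Decimal check:
  0101011011110010 = 16384 + 4096 + 1024 + 512 + 128 + 64 + 32 + 16 + 2 = 22258
  0010111101101010 = 8192 + 2048 + 1024 + 512 + 256 + 64 + 32 + 8 + 2 = 12138
  22258 + 12138 = 34396, and 01000011001011100 = 32768 + 1024 + 512 + 64 + 16 + 8 + 4 = 34396 ✓



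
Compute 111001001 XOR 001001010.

XOR: 1 when bits differ
  111001001
^ 001001010
-----------
  110000011
Decimal: 457 ^ 74 = 387



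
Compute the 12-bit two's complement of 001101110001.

Original: 001101110001
Step 1 - Invert all bits: 110010001110
Step 2 - Add 1: 110010001111
Verification: 001101110001 + 110010001111 = 1000000000000; discarding the end carry (carry out of the top bit) leaves the 12-bit value 000000000000, as required for x + (-x)



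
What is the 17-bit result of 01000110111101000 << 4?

Original: 01000110111101000 (decimal 36328)
Shift left by 4 positions
Append 4 zeros on the right and drop the 4 high bits that overflow the 17-bit width
Result: 01101111010000000 (decimal 56960)
Equivalent: 36328 << 4 = 36328 × 2^4 = 581248, truncated to 17 bits = 56960



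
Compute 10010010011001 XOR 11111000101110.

XOR: 1 when bits differ
  10010010011001
^ 11111000101110
----------------
  01101010110111
Decimal: 9369 ^ 15918 = 6839



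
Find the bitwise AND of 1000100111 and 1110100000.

AND: 1 only when both bits are 1
  1000100111
& 1110100000
------------
  1000100000
Decimal: 551 & 928 = 544



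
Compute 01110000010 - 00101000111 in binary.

Method 1 - Direct subtraction (column by column from the right: bit − bit − borrow-in; if negative, add 2 and borrow 1 from the next column):
borrow: 00011111110
        01110000010
-       00101000111
-------------------
        01000111011

Method 2 - Add two's complement:
Two's complement of 00101000111: invert → 11010111000, add 1 → 11010111001
  01110000010
+ 11010111001
-------------
 101000111011  (end carry out of the top bit = 1)
Discarding the end carry: 01000111011
Decimal check:
  01110000010 = 512 + 256 + 128 + 2 = 898
  00101000111 = 256 + 64 + 4 + 2 + 1 = 327
  898 - 327 = 571, and 01000111011 = 512 + 32 + 16 + 8 + 2 + 1 = 571 ✓



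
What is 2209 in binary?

Using repeated division by 2:
2209 ÷ 2 = 1104 remainder 1
1104 ÷ 2 = 552 remainder 0
552 ÷ 2 = 276 remainder 0
276 ÷ 2 = 138 remainder 0
138 ÷ 2 = 69 remainder 0
69 ÷ 2 = 34 remainder 1
34 ÷ 2 = 17 remainder 0
17 ÷ 2 = 8 remainder 1
8 ÷ 2 = 4 remainder 0
4 ÷ 2 = 2 remainder 0
2 ÷ 2 = 1 remainder 0
1 ÷ 2 = 0 remainder 1
Reading remainders bottom to top: 100010100001



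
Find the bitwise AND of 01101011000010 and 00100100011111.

AND: 1 only when both bits are 1
  01101011000010
& 00100100011111
----------------
  00100000000010
Decimal: 6850 & 2335 = 2050



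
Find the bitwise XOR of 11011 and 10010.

XOR: 1 when bits differ
  11011
^ 10010
-------
  01001
Decimal: 27 ^ 18 = 9



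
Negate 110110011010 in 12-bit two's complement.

Original (sign bit 1, negative): 110110011010
Step 1 - Invert all bits: 001001100101
Step 2 - Add 1: 001001100110
Verification: 110110011010 + 001001100110 = 1000000000000; discarding the end carry (carry out of the top bit) leaves the 12-bit value 000000000000, as required for x + (-x)

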